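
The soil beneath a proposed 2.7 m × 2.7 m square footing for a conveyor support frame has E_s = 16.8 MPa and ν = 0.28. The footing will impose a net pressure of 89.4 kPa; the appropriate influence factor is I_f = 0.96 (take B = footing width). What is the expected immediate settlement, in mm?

S_e ≈ 12.7 mm

Immediate (elastic) settlement: S_e = q·B·(1−ν²)/E_s · I_f.
E_s = 16.8 MPa = 16800 kPa.
S_e = 89.4 × 2.7 × (1 − 0.28²) / 16800 × 0.96
    = 89.4 × 2.7 × 0.9216 / 16800 × 0.96
    = 0.01271 m = 12.71 mm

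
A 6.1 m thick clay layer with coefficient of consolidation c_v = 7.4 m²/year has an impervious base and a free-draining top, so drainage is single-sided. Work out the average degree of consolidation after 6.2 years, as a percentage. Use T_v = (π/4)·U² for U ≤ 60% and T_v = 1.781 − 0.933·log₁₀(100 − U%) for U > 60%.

Drainage path length: H_d = H = 6.1 m (single drainage).
T_v = c_v·t/H_d² = 7.4×6.2/6.1² = 1.233.
T_v = 1.233 corresponds to the U > 60% branch:
U = 1 − 10^((1.781 − T_v)/0.933)/100 = 0.9613

U ≈ 96.1 %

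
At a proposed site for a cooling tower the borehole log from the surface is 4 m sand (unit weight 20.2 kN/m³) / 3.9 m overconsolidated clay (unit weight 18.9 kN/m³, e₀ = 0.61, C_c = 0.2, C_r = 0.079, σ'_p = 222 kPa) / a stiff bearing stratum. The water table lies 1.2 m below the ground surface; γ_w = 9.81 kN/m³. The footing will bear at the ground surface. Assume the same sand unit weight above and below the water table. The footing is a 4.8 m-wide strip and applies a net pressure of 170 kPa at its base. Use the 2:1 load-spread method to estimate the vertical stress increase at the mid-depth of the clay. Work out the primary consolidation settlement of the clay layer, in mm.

S_c ≈ 60.4 mm

Mid-depth of clay below the ground surface: z = 4 + 3.9/2 = 5.95 m.
Total vertical stress at mid-clay: σ_v = 20.2×4 + 18.9×1.95 = 117.66 kPa.
Pore pressure: u = 9.81×(5.95 − 1.2) = 46.598 kPa.
Initial effective stress: σ'_0 = σ_v − u = 117.66 − 46.598 = 71.062 kPa.
Stress increase at mid-clay by the 2:1 spreading method:
Δσ = qB/(B+z) = 170×4.8/(4.8+5.95) = 75.907 kPa
Final effective stress: σ'_f = 71.062 + 75.907 = 146.97 kPa.
σ'_f = 146.97 ≤ σ'_p = 222 kPa, so the clay remains overconsolidated and only the recompression index applies:
S_c = C_r·H/(1+e₀)·log₁₀(σ'_f/σ'_0) = 0.079×3.9/1.61×log₁₀(146.97/71.062)
    = 0.19137 × 0.31559 = 0.06039 m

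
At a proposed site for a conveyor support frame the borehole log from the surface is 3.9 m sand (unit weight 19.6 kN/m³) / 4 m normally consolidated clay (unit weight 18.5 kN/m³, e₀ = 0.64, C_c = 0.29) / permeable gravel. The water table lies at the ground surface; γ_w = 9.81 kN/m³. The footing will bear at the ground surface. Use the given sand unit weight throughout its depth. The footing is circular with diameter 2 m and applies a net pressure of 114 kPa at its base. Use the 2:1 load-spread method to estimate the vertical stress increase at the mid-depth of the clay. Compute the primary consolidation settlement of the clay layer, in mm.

Mid-depth of clay below the ground surface: z = 3.9 + 4/2 = 5.9 m.
Total vertical stress at mid-clay: σ_v = 19.6×3.9 + 18.5×2 = 113.44 kPa.
Pore pressure: u = 9.81×(5.9 − 0) = 57.879 kPa.
Initial effective stress: σ'_0 = σ_v − u = 113.44 − 57.879 = 55.561 kPa.
Stress increase at mid-clay by the 2:1 spreading method:
Δσ ≈ qD²/(D+z)² = 114×2²/(2+5.9)² = 7.3065 kPa
Final effective stress: σ'_f = σ'_0 + Δσ = 55.561 + 7.3065 = 62.867 kPa.
Normally consolidated clay, so the full stress increment lies on the virgin compression line:
S_c = C_c·H/(1+e₀)·log₁₀(σ'_f/σ'_0) = 0.29×4/(1+0.64)×log₁₀(62.867/55.561)
    = 0.70732 × 0.053653 = 0.03795 m

S_c ≈ 37.9 mm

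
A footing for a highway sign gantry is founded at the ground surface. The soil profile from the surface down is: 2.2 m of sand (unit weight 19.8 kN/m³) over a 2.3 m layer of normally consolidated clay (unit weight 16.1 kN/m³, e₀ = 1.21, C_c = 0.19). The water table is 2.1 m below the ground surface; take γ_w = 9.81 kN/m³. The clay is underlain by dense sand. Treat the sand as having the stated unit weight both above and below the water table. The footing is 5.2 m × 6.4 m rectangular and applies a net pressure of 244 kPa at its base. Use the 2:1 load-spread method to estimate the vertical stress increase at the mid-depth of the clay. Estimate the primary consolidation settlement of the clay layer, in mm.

Mid-depth of clay below the ground surface: z = 2.2 + 2.3/2 = 3.35 m.
Total vertical stress at mid-clay: σ_v = 19.8×2.2 + 16.1×1.15 = 62.075 kPa.
Pore pressure: u = 9.81×(3.35 − 2.1) = 12.263 kPa.
Initial effective stress: σ'_0 = σ_v − u = 62.075 − 12.263 = 49.812 kPa.
Stress increase at mid-clay by the 2:1 spreading method:
Δσ = qBL/((B+z)(L+z)) = 244×5.2×6.4/((5.2+3.35)(6.4+3.35)) = 97.41 kPa
Final effective stress: σ'_f = σ'_0 + Δσ = 49.812 + 97.41 = 147.22 kPa.
Normally consolidated clay, so the full stress increment lies on the virgin compression line:
S_c = C_c·H/(1+e₀)·log₁₀(σ'_f/σ'_0) = 0.19×2.3/(1+1.21)×log₁₀(147.22/49.812)
    = 0.19774 × 0.47063 = 0.09306 m

S_c ≈ 93.1 mm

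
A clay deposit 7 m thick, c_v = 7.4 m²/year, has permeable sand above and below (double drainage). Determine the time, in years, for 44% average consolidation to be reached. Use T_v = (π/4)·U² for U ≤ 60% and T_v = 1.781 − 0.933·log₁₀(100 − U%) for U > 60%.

Drainage path length: H_d = H/2 = 3.5 m (double drainage).
U ≤ 60%: T_v = (π/4)·U² = (π/4)×0.44² = 0.15205.
t = T_v·H_d²/c_v = 0.15205×3.5²/7.4 = 0.2517 years.

t ≈ 0.252 years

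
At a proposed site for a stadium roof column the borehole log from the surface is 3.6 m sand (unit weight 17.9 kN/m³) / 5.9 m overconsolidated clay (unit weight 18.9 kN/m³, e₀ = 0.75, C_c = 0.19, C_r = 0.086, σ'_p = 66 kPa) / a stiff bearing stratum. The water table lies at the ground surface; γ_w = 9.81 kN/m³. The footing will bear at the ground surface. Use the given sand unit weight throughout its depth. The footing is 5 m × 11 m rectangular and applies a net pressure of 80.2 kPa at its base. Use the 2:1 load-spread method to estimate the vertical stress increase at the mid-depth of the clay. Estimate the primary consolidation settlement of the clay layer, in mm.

S_c ≈ 66.2 mm

Mid-depth of clay below the ground surface: z = 3.6 + 5.9/2 = 6.55 m.
Total vertical stress at mid-clay: σ_v = 17.9×3.6 + 18.9×2.95 = 120.19 kPa.
Pore pressure: u = 9.81×(6.55 − 0) = 64.255 kPa.
Initial effective stress: σ'_0 = σ_v − u = 120.19 − 64.255 = 55.935 kPa.
Stress increase at mid-clay by the 2:1 spreading method:
Δσ = qBL/((B+z)(L+z)) = 80.2×5×11/((5+6.55)(11+6.55)) = 21.761 kPa
Final effective stress: σ'_f = 55.935 + 21.761 = 77.696 kPa.
σ'_f = 77.696 > σ'_p = 66 kPa, so the stress path crosses the preconsolidation pressure — recompression up to σ'_p, then virgin compression beyond:
S_c = H/(1+e₀)·[C_r·log₁₀(σ'_p/σ'_0) + C_c·log₁₀(σ'_f/σ'_p)]
    = 5.9/1.75 × [0.086×log₁₀(66/55.935) + 0.19×log₁₀(77.696/66)]
    = 3.3714 × [0.00618 + 0.013462] = 0.06622 m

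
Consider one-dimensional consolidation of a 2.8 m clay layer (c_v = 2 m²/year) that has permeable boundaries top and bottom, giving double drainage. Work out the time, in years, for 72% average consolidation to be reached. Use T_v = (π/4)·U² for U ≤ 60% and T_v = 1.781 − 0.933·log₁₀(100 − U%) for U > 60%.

Drainage path length: H_d = H/2 = 1.4 m (double drainage).
U > 60%: T_v = 1.781 − 0.933·log₁₀(100 − 72) = 0.4308.
t = T_v·H_d²/c_v = 0.4308×1.4²/2 = 0.4222 years.

t ≈ 0.422 years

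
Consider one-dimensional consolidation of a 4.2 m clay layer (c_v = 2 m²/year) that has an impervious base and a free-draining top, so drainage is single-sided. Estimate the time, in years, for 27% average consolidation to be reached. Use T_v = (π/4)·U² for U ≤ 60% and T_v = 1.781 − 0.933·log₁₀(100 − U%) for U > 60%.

Drainage path length: H_d = H = 4.2 m (single drainage).
U ≤ 60%: T_v = (π/4)·U² = (π/4)×0.27² = 0.057256.
t = T_v·H_d²/c_v = 0.057256×4.2²/2 = 0.505 years.

t ≈ 0.505 years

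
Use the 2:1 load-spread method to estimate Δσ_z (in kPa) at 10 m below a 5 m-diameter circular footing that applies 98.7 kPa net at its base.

By the 2:1 method the load spreads at 1 horizontal : 2 vertical, so at depth z the loaded area has grown by z in each plan dimension:
Δσ ≈ qD²/(D+z)² = 98.7×5²/(5+10)² = 10.967 kPa

Δσ_z ≈ 11 kPa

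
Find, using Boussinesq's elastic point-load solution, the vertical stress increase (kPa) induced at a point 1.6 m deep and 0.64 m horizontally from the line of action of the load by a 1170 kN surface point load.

Δσ_z ≈ 151 kPa

Boussinesq vertical stress below a point load on an elastic half-space:
Δσ_z = 3P/(2πz²) · [1 + (r/z)²]^(−5/2)
r/z = 0.64/1.6 = 0.4; [1+(r/z)²]^(−5/2) = 0.69001.
Δσ_z = 3×1170/(2π×1.6²) × 0.69001 = 218.22 × 0.69001 = 150.6 kPa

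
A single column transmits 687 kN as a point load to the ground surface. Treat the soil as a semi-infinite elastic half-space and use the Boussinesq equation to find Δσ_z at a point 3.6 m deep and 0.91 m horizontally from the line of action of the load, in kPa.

Δσ_z ≈ 21.7 kPa

Boussinesq vertical stress below a point load on an elastic half-space:
Δσ_z = 3P/(2πz²) · [1 + (r/z)²]^(−5/2)
r/z = 0.91/3.6 = 0.25278; [1+(r/z)²]^(−5/2) = 0.85655.
Δσ_z = 3×687/(2π×3.6²) × 0.85655 = 25.31 × 0.85655 = 21.68 kPa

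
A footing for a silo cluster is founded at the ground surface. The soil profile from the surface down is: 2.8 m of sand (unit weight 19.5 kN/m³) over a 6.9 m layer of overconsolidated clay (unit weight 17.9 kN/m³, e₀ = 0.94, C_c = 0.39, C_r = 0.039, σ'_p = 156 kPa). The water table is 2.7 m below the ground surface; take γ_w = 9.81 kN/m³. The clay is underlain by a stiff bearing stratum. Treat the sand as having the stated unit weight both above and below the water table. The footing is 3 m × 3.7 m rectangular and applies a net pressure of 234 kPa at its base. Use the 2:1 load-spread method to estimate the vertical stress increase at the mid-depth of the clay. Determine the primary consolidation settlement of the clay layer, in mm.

S_c ≈ 17.9 mm

Mid-depth of clay below the ground surface: z = 2.8 + 6.9/2 = 6.25 m.
Total vertical stress at mid-clay: σ_v = 19.5×2.8 + 17.9×3.45 = 116.35 kPa.
Pore pressure: u = 9.81×(6.25 − 2.7) = 34.825 kPa.
Initial effective stress: σ'_0 = σ_v − u = 116.35 − 34.825 = 81.525 kPa.
Stress increase at mid-clay by the 2:1 spreading method:
Δσ = qBL/((B+z)(L+z)) = 234×3×3.7/((3+6.25)(3.7+6.25)) = 28.221 kPa
Final effective stress: σ'_f = 81.525 + 28.221 = 109.75 kPa.
σ'_f = 109.75 ≤ σ'_p = 156 kPa, so the clay remains overconsolidated and only the recompression index applies:
S_c = C_r·H/(1+e₀)·log₁₀(σ'_f/σ'_0) = 0.039×6.9/1.94×log₁₀(109.75/81.525)
    = 0.13871 × 0.12911 = 0.01791 m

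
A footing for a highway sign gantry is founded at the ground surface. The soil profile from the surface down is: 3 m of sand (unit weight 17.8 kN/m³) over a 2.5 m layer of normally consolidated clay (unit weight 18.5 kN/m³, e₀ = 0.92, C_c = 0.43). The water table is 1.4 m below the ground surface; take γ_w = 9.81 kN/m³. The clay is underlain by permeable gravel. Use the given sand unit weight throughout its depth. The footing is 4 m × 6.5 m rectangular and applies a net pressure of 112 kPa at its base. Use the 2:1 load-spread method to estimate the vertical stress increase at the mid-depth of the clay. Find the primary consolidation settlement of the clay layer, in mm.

Mid-depth of clay below the ground surface: z = 3 + 2.5/2 = 4.25 m.
Total vertical stress at mid-clay: σ_v = 17.8×3 + 18.5×1.25 = 76.525 kPa.
Pore pressure: u = 9.81×(4.25 − 1.4) = 27.959 kPa.
Initial effective stress: σ'_0 = σ_v − u = 76.525 − 27.959 = 48.566 kPa.
Stress increase at mid-clay by the 2:1 spreading method:
Δσ = qBL/((B+z)(L+z)) = 112×4×6.5/((4+4.25)(6.5+4.25)) = 32.834 kPa
Final effective stress: σ'_f = σ'_0 + Δσ = 48.566 + 32.834 = 81.4 kPa.
Normally consolidated clay, so the full stress increment lies on the virgin compression line:
S_c = C_c·H/(1+e₀)·log₁₀(σ'_f/σ'_0) = 0.43×2.5/(1+0.92)×log₁₀(81.4/48.566)
    = 0.5599 × 0.22429 = 0.1256 m

S_c ≈ 126 mm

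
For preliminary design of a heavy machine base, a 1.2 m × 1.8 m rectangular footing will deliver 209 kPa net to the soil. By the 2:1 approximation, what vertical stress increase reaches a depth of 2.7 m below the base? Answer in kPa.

Δσ_z ≈ 25.7 kPa

By the 2:1 method the load spreads at 1 horizontal : 2 vertical, so at depth z the loaded area has grown by z in each plan dimension:
Δσ = qBL/((B+z)(L+z)) = 209×1.2×1.8/((1.2+2.7)(1.8+2.7)) = 25.723 kPa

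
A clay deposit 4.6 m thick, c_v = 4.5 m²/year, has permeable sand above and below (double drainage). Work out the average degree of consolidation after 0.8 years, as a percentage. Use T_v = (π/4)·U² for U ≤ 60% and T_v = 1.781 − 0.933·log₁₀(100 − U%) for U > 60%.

Drainage path length: H_d = H/2 = 2.3 m (double drainage).
T_v = c_v·t/H_d² = 4.5×0.8/2.3² = 0.68053.
T_v = 0.68053 corresponds to the U > 60% branch:
U = 1 − 10^((1.781 − T_v)/0.933)/100 = 0.8488

U ≈ 84.9 %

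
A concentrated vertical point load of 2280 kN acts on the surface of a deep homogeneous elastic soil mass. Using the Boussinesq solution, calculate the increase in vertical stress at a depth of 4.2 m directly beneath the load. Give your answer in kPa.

Δσ_z ≈ 61.7 kPa

Boussinesq vertical stress below a point load on an elastic half-space:
Δσ_z = 3P/(2πz²) · [1 + (r/z)²]^(−5/2)
r/z = 0/4.2 = 0; [1+(r/z)²]^(−5/2) = 1.
Δσ_z = 3×2280/(2π×4.2²) × 1 = 61.713 × 1 = 61.71 kPa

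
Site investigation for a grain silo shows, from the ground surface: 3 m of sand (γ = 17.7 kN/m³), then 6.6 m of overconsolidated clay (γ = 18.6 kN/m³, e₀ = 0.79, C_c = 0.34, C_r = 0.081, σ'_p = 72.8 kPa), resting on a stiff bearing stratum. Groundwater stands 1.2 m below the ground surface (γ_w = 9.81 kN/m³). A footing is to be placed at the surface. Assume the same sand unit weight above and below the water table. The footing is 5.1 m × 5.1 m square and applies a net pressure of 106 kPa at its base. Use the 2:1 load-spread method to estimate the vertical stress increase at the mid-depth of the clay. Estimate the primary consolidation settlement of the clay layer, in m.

Mid-depth of clay below the ground surface: z = 3 + 6.6/2 = 6.3 m.
Total vertical stress at mid-clay: σ_v = 17.7×3 + 18.6×3.3 = 114.48 kPa.
Pore pressure: u = 9.81×(6.3 − 1.2) = 50.031 kPa.
Initial effective stress: σ'_0 = σ_v − u = 114.48 − 50.031 = 64.449 kPa.
Stress increase at mid-clay by the 2:1 spreading method:
Δσ = qBL/((B+z)(L+z)) = 106×5.1×5.1/((5.1+6.3)(5.1+6.3)) = 21.215 kPa
Final effective stress: σ'_f = 64.449 + 21.215 = 85.664 kPa.
σ'_f = 85.664 > σ'_p = 72.8 kPa, so the stress path crosses the preconsolidation pressure — recompression up to σ'_p, then virgin compression beyond:
S_c = H/(1+e₀)·[C_r·log₁₀(σ'_p/σ'_0) + C_c·log₁₀(σ'_f/σ'_p)]
    = 6.6/1.79 × [0.081×log₁₀(72.8/64.449) + 0.34×log₁₀(85.664/72.8)]
    = 3.6872 × [0.0042861 + 0.024027] = 0.1044 m

S_c ≈ 0.104 m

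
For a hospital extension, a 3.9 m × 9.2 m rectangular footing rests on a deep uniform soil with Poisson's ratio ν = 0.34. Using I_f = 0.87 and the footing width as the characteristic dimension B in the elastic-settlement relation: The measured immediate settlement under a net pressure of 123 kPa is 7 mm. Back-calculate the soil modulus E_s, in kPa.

S_e = q·B·(1−ν²)/E_s · I_f  ⇒  E_s = q·B·(1−ν²)·I_f / S_e.
E_s = 123 × 3.9 × 0.8844 × 0.87 / 0.007 = 52730 kPa

E_s ≈ 52700 kPa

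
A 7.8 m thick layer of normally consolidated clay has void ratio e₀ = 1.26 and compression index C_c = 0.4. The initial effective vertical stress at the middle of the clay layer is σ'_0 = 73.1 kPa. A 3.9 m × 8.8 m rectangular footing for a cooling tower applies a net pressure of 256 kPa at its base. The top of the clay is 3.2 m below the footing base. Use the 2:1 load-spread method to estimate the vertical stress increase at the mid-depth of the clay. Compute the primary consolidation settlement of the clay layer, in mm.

Mid-depth of clay below the footing base: z = 3.2 + 7.8/2 = 7.1 m.
Stress increase at mid-clay by the 2:1 spreading method:
Δσ = qBL/((B+z)(L+z)) = 256×3.9×8.8/((3.9+7.1)(8.8+7.1)) = 50.234 kPa
Final effective stress: σ'_f = σ'_0 + Δσ = 73.1 + 50.234 = 123.33 kPa.
Normally consolidated clay, so the full stress increment lies on the virgin compression line:
S_c = C_c·H/(1+e₀)·log₁₀(σ'_f/σ'_0) = 0.4×7.8/(1+1.26)×log₁₀(123.33/73.1)
    = 1.3805 × 0.22715 = 0.3136 m

S_c ≈ 314 mm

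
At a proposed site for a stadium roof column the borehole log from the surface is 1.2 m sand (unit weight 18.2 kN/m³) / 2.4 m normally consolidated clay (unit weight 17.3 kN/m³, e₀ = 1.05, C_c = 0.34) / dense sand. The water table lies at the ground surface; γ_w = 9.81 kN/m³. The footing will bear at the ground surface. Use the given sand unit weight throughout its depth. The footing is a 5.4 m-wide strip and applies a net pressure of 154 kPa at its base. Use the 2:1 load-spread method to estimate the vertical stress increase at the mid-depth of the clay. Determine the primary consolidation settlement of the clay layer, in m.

Mid-depth of clay below the ground surface: z = 1.2 + 2.4/2 = 2.4 m.
Total vertical stress at mid-clay: σ_v = 18.2×1.2 + 17.3×1.2 = 42.6 kPa.
Pore pressure: u = 9.81×(2.4 − 0) = 23.544 kPa.
Initial effective stress: σ'_0 = σ_v − u = 42.6 − 23.544 = 19.056 kPa.
Stress increase at mid-clay by the 2:1 spreading method:
Δσ = qB/(B+z) = 154×5.4/(5.4+2.4) = 106.62 kPa
Final effective stress: σ'_f = σ'_0 + Δσ = 19.056 + 106.62 = 125.68 kPa.
Normally consolidated clay, so the full stress increment lies on the virgin compression line:
S_c = C_c·H/(1+e₀)·log₁₀(σ'_f/σ'_0) = 0.34×2.4/(1+1.05)×log₁₀(125.68/19.056)
    = 0.39805 × 0.81923 = 0.3261 m

S_c ≈ 0.326 m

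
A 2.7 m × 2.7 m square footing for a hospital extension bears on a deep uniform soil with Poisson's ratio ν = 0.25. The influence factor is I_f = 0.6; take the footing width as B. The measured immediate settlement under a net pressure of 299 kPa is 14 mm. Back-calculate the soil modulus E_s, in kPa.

S_e = q·B·(1−ν²)/E_s · I_f  ⇒  E_s = q·B·(1−ν²)·I_f / S_e.
E_s = 299 × 2.7 × 0.9375 × 0.6 / 0.014 = 32440 kPa

E_s ≈ 32400 kPa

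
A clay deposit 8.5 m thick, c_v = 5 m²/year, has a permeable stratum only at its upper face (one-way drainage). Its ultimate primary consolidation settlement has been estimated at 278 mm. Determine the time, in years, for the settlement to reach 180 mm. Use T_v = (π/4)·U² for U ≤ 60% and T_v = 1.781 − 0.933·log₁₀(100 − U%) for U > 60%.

Drainage path length: H_d = H = 8.5 m (single drainage).
U = S(t)/S_ult = 180/278 = 0.6475.
U > 60%: T_v = 1.781 − 0.933·log₁₀(100 − 64.748) = 0.33748.
t = T_v·H_d²/c_v = 0.33748×8.5²/5 = 4.877 years.

t ≈ 4.88 years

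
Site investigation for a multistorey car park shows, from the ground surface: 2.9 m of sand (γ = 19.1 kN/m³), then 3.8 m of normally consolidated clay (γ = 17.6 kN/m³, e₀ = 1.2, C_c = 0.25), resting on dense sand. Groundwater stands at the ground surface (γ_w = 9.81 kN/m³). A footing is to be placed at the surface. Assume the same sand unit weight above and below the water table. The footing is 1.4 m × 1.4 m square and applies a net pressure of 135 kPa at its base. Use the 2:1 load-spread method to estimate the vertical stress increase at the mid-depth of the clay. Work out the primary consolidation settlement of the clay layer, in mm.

S_c ≈ 28.6 mm

Mid-depth of clay below the ground surface: z = 2.9 + 3.8/2 = 4.8 m.
Total vertical stress at mid-clay: σ_v = 19.1×2.9 + 17.6×1.9 = 88.83 kPa.
Pore pressure: u = 9.81×(4.8 − 0) = 47.088 kPa.
Initial effective stress: σ'_0 = σ_v − u = 88.83 − 47.088 = 41.742 kPa.
Stress increase at mid-clay by the 2:1 spreading method:
Δσ = qBL/((B+z)(L+z)) = 135×1.4×1.4/((1.4+4.8)(1.4+4.8)) = 6.8835 kPa
Final effective stress: σ'_f = σ'_0 + Δσ = 41.742 + 6.8835 = 48.625 kPa.
Normally consolidated clay, so the full stress increment lies on the virgin compression line:
S_c = C_c·H/(1+e₀)·log₁₀(σ'_f/σ'_0) = 0.25×3.8/(1+1.2)×log₁₀(48.625/41.742)
    = 0.43182 × 0.066286 = 0.02862 m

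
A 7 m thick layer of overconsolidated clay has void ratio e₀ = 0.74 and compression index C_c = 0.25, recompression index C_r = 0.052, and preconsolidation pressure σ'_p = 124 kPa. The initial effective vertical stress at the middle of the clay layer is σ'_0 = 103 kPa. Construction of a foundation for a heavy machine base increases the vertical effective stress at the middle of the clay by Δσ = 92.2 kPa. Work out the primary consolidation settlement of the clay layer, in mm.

Final effective stress: σ'_f = 103 + 92.2 = 195.2 kPa.
σ'_f = 195.2 > σ'_p = 124 kPa, so the stress path crosses the preconsolidation pressure — recompression up to σ'_p, then virgin compression beyond:
S_c = H/(1+e₀)·[C_r·log₁₀(σ'_p/σ'_0) + C_c·log₁₀(σ'_f/σ'_p)]
    = 7/1.74 × [0.052×log₁₀(124/103) + 0.25×log₁₀(195.2/124)]
    = 4.023 × [0.0041904 + 0.049265] = 0.2151 m

S_c ≈ 215 mm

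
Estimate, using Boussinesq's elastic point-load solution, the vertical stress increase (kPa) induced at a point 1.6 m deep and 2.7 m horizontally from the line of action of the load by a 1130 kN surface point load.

Δσ_z ≈ 7.26 kPa

Boussinesq vertical stress below a point load on an elastic half-space:
Δσ_z = 3P/(2πz²) · [1 + (r/z)²]^(−5/2)
r/z = 2.7/1.6 = 1.6875; [1+(r/z)²]^(−5/2) = 0.034436.
Δσ_z = 3×1130/(2π×1.6²) × 0.034436 = 210.76 × 0.034436 = 7.258 kPa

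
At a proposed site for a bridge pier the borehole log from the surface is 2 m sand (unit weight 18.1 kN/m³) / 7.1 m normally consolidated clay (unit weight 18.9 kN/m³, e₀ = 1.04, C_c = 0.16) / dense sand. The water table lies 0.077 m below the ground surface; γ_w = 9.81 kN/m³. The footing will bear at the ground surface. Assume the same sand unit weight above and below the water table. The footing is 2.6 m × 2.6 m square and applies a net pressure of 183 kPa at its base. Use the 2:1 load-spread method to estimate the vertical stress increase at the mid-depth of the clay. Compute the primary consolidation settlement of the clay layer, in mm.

S_c ≈ 77.1 mm

Mid-depth of clay below the ground surface: z = 2 + 7.1/2 = 5.55 m.
Total vertical stress at mid-clay: σ_v = 18.1×2 + 18.9×3.55 = 103.29 kPa.
Pore pressure: u = 9.81×(5.55 − 0.077) = 53.69 kPa.
Initial effective stress: σ'_0 = σ_v − u = 103.29 − 53.69 = 49.6 kPa.
Stress increase at mid-clay by the 2:1 spreading method:
Δσ = qBL/((B+z)(L+z)) = 183×2.6×2.6/((2.6+5.55)(2.6+5.55)) = 18.624 kPa
Final effective stress: σ'_f = σ'_0 + Δσ = 49.6 + 18.624 = 68.224 kPa.
Normally consolidated clay, so the full stress increment lies on the virgin compression line:
S_c = C_c·H/(1+e₀)·log₁₀(σ'_f/σ'_0) = 0.16×7.1/(1+1.04)×log₁₀(68.224/49.6)
    = 0.55686 × 0.13846 = 0.0771 m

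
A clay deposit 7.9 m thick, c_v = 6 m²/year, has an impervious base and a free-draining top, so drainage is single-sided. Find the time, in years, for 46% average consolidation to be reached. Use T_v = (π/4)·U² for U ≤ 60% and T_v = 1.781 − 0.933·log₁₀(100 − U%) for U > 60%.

t ≈ 1.73 years

Drainage path length: H_d = H = 7.9 m (single drainage).
U ≤ 60%: T_v = (π/4)·U² = (π/4)×0.46² = 0.16619.
t = T_v·H_d²/c_v = 0.16619×7.9²/6 = 1.729 years.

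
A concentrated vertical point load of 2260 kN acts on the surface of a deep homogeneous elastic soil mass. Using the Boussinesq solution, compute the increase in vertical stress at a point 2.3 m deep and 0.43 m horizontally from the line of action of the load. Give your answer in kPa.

Boussinesq vertical stress below a point load on an elastic half-space:
Δσ_z = 3P/(2πz²) · [1 + (r/z)²]^(−5/2)
r/z = 0.43/2.3 = 0.18696; [1+(r/z)²]^(−5/2) = 0.9177.
Δσ_z = 3×2260/(2π×2.3²) × 0.9177 = 203.98 × 0.9177 = 187.2 kPa

Δσ_z ≈ 187 kPa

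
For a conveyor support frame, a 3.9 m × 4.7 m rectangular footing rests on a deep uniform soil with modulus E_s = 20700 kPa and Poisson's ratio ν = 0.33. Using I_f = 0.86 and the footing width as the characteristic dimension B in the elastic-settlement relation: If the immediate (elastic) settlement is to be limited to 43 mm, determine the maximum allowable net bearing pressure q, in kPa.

q ≈ 298 kPa

S_e = q·B·(1−ν²)/E_s · I_f  ⇒  q = S_e·E_s / (B·(1−ν²)·I_f).
q = 0.043 × 20700 / (3.9 × 0.8911 × 0.86) = 297.8 kPa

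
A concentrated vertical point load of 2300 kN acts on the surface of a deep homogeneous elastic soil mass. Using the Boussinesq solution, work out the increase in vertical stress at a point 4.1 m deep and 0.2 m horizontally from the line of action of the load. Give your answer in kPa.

Boussinesq vertical stress below a point load on an elastic half-space:
Δσ_z = 3P/(2πz²) · [1 + (r/z)²]^(−5/2)
r/z = 0.2/4.1 = 0.04878; [1+(r/z)²]^(−5/2) = 0.99408.
Δσ_z = 3×2300/(2π×4.1²) × 0.99408 = 65.328 × 0.99408 = 64.94 kPa

Δσ_z ≈ 64.9 kPa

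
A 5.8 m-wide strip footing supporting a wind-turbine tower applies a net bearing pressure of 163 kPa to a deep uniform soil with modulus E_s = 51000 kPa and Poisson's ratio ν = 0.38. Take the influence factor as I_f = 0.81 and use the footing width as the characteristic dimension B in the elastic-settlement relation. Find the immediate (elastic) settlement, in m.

Immediate (elastic) settlement: S_e = q·B·(1−ν²)/E_s · I_f.
S_e = 163 × 5.8 × (1 − 0.38²) / 51000 × 0.81
    = 163 × 5.8 × 0.8556 / 51000 × 0.81
    = 0.01285 m

S_e ≈ 0.0128 m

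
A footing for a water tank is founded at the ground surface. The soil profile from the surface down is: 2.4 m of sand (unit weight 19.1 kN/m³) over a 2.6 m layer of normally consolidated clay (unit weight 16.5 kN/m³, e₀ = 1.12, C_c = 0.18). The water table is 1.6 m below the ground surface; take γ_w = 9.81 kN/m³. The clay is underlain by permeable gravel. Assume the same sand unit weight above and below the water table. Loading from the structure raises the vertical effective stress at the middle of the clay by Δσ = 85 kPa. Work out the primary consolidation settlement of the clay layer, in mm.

S_c ≈ 99.4 mm

Mid-depth of clay below the ground surface: z = 2.4 + 2.6/2 = 3.7 m.
Total vertical stress at mid-clay: σ_v = 19.1×2.4 + 16.5×1.3 = 67.29 kPa.
Pore pressure: u = 9.81×(3.7 − 1.6) = 20.601 kPa.
Initial effective stress: σ'_0 = σ_v − u = 67.29 − 20.601 = 46.689 kPa.
Final effective stress: σ'_f = σ'_0 + Δσ = 46.689 + 85 = 131.69 kPa.
Normally consolidated clay, so the full stress increment lies on the virgin compression line:
S_c = C_c·H/(1+e₀)·log₁₀(σ'_f/σ'_0) = 0.18×2.6/(1+1.12)×log₁₀(131.69/46.689)
    = 0.22075 × 0.45034 = 0.09941 m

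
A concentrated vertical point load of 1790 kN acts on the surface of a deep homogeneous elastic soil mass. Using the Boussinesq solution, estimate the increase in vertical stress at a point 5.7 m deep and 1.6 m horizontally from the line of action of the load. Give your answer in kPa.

Boussinesq vertical stress below a point load on an elastic half-space:
Δσ_z = 3P/(2πz²) · [1 + (r/z)²]^(−5/2)
r/z = 1.6/5.7 = 0.2807; [1+(r/z)²]^(−5/2) = 0.82728.
Δσ_z = 3×1790/(2π×5.7²) × 0.82728 = 26.305 × 0.82728 = 21.76 kPa

Δσ_z ≈ 21.8 kPa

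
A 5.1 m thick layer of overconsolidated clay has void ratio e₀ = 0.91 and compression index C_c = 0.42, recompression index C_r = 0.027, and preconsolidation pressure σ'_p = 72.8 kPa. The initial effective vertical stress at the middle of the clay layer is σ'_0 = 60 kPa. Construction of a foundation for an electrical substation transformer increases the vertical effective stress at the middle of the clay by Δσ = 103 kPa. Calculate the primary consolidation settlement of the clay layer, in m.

Final effective stress: σ'_f = 60 + 103 = 163 kPa.
σ'_f = 163 > σ'_p = 72.8 kPa, so the stress path crosses the preconsolidation pressure — recompression up to σ'_p, then virgin compression beyond:
S_c = H/(1+e₀)·[C_r·log₁₀(σ'_p/σ'_0) + C_c·log₁₀(σ'_f/σ'_p)]
    = 5.1/1.91 × [0.027×log₁₀(72.8/60) + 0.42×log₁₀(163/72.8)]
    = 2.6702 × [0.0022675 + 0.14702] = 0.3986 m

S_c ≈ 0.399 m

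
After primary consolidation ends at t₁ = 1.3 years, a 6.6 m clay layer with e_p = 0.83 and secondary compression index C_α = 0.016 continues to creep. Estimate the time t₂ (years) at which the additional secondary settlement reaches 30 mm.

S_s = C_α·H/(1+e_p)·log₁₀(t₂/t₁) ⇒ log₁₀(t₂/t₁) = S_s·(1+e_p)/(C_α·H).
log₁₀(t₂/t₁) = 0.03 × (1+0.83) / (0.016×6.6) = 0.5199
t₂ = t₁ × 10^0.5199 = 1.3 × 3.31 = 4.304 years

t₂ ≈ 4.3 years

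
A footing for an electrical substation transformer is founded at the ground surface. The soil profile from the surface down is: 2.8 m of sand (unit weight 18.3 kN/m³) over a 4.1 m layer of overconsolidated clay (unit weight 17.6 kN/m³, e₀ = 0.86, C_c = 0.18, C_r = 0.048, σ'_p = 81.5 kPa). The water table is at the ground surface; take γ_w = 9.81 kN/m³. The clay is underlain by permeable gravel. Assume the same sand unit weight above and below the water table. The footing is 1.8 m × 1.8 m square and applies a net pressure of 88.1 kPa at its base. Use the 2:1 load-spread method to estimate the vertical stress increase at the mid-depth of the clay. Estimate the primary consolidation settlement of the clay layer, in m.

Mid-depth of clay below the ground surface: z = 2.8 + 4.1/2 = 4.85 m.
Total vertical stress at mid-clay: σ_v = 18.3×2.8 + 17.6×2.05 = 87.32 kPa.
Pore pressure: u = 9.81×(4.85 − 0) = 47.578 kPa.
Initial effective stress: σ'_0 = σ_v − u = 87.32 − 47.578 = 39.742 kPa.
Stress increase at mid-clay by the 2:1 spreading method:
Δσ = qBL/((B+z)(L+z)) = 88.1×1.8×1.8/((1.8+4.85)(1.8+4.85)) = 6.4547 kPa
Final effective stress: σ'_f = 39.742 + 6.4547 = 46.197 kPa.
σ'_f = 46.197 ≤ σ'_p = 81.5 kPa, so the clay remains overconsolidated and only the recompression index applies:
S_c = C_r·H/(1+e₀)·log₁₀(σ'_f/σ'_0) = 0.048×4.1/1.86×log₁₀(46.197/39.742)
    = 0.10581 × 0.065364 = 0.006916 m

S_c ≈ 0.00692 m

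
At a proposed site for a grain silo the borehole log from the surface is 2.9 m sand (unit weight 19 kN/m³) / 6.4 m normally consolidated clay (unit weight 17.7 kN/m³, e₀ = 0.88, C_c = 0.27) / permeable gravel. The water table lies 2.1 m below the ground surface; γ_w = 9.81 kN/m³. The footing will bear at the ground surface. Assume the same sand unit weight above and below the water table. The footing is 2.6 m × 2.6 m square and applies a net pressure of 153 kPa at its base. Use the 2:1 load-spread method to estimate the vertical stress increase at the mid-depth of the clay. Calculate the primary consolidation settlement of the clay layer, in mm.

S_c ≈ 68.9 mm

Mid-depth of clay below the ground surface: z = 2.9 + 6.4/2 = 6.1 m.
Total vertical stress at mid-clay: σ_v = 19×2.9 + 17.7×3.2 = 111.74 kPa.
Pore pressure: u = 9.81×(6.1 − 2.1) = 39.24 kPa.
Initial effective stress: σ'_0 = σ_v − u = 111.74 − 39.24 = 72.5 kPa.
Stress increase at mid-clay by the 2:1 spreading method:
Δσ = qBL/((B+z)(L+z)) = 153×2.6×2.6/((2.6+6.1)(2.6+6.1)) = 13.665 kPa
Final effective stress: σ'_f = σ'_0 + Δσ = 72.5 + 13.665 = 86.165 kPa.
Normally consolidated clay, so the full stress increment lies on the virgin compression line:
S_c = C_c·H/(1+e₀)·log₁₀(σ'_f/σ'_0) = 0.27×6.4/(1+0.88)×log₁₀(86.165/72.5)
    = 0.91915 × 0.074993 = 0.06893 m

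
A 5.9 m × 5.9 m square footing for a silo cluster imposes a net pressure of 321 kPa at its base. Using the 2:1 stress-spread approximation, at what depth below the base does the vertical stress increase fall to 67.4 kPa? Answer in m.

z ≈ 6.98 m

2:1 spreading — at depth z the loaded area has grown by z in each plan dimension:
qB²/(B+z)² = Δσ_z ⇒ z = B(√(q/Δσ_z) − 1) = 5.9×(√(321/67.4) − 1) = 6.976 m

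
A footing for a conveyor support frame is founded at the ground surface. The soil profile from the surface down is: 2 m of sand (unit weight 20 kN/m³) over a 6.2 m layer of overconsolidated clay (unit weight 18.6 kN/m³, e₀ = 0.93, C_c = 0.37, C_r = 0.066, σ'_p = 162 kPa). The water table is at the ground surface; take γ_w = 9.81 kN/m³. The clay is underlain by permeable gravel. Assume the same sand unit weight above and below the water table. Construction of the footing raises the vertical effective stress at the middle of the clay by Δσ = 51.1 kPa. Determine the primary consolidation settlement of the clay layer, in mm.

S_c ≈ 67.1 mm

Mid-depth of clay below the ground surface: z = 2 + 6.2/2 = 5.1 m.
Total vertical stress at mid-clay: σ_v = 20×2 + 18.6×3.1 = 97.66 kPa.
Pore pressure: u = 9.81×(5.1 − 0) = 50.031 kPa.
Initial effective stress: σ'_0 = σ_v − u = 97.66 − 50.031 = 47.629 kPa.
Final effective stress: σ'_f = 47.629 + 51.1 = 98.729 kPa.
σ'_f = 98.729 ≤ σ'_p = 162 kPa, so the clay remains overconsolidated and only the recompression index applies:
S_c = C_r·H/(1+e₀)·log₁₀(σ'_f/σ'_0) = 0.066×6.2/1.93×log₁₀(98.729/47.629)
    = 0.21202 × 0.31657 = 0.06712 m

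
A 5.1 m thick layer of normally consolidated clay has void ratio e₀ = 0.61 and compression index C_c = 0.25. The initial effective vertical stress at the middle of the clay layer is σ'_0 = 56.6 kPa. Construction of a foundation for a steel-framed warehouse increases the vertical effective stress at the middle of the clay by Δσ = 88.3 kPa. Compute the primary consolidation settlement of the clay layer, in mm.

Final effective stress: σ'_f = σ'_0 + Δσ = 56.6 + 88.3 = 144.9 kPa.
Normally consolidated clay, so the full stress increment lies on the virgin compression line:
S_c = C_c·H/(1+e₀)·log₁₀(σ'_f/σ'_0) = 0.25×5.1/(1+0.61)×log₁₀(144.9/56.6)
    = 0.79193 × 0.40825 = 0.3233 m

S_c ≈ 323 mm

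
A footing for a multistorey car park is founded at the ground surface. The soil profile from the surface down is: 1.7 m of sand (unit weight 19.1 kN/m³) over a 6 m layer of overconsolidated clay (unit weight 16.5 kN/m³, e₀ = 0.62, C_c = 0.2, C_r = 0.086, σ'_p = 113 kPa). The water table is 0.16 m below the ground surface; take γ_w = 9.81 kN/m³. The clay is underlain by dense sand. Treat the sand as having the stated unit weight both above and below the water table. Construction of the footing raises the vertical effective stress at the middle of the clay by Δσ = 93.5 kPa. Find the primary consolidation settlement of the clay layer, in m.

Mid-depth of clay below the ground surface: z = 1.7 + 6/2 = 4.7 m.
Total vertical stress at mid-clay: σ_v = 19.1×1.7 + 16.5×3 = 81.97 kPa.
Pore pressure: u = 9.81×(4.7 − 0.16) = 44.537 kPa.
Initial effective stress: σ'_0 = σ_v − u = 81.97 − 44.537 = 37.433 kPa.
Final effective stress: σ'_f = 37.433 + 93.5 = 130.93 kPa.
σ'_f = 130.93 > σ'_p = 113 kPa, so the stress path crosses the preconsolidation pressure — recompression up to σ'_p, then virgin compression beyond:
S_c = H/(1+e₀)·[C_r·log₁₀(σ'_p/σ'_0) + C_c·log₁₀(σ'_f/σ'_p)]
    = 6/1.62 × [0.086×log₁₀(113/37.433) + 0.2×log₁₀(130.93/113)]
    = 3.7037 × [0.041265 + 0.012792] = 0.2002 m

S_c ≈ 0.2 m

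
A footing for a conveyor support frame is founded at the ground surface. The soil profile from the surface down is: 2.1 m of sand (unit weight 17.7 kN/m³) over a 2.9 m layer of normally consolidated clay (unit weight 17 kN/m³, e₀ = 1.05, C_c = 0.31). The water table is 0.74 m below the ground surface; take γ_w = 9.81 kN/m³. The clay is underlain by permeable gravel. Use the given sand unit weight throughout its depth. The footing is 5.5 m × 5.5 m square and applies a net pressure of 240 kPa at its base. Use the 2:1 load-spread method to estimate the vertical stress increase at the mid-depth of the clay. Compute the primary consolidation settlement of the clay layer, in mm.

S_c ≈ 243 mm

Mid-depth of clay below the ground surface: z = 2.1 + 2.9/2 = 3.55 m.
Total vertical stress at mid-clay: σ_v = 17.7×2.1 + 17×1.45 = 61.82 kPa.
Pore pressure: u = 9.81×(3.55 − 0.74) = 27.566 kPa.
Initial effective stress: σ'_0 = σ_v − u = 61.82 − 27.566 = 34.254 kPa.
Stress increase at mid-clay by the 2:1 spreading method:
Δσ = qBL/((B+z)(L+z)) = 240×5.5×5.5/((5.5+3.55)(5.5+3.55)) = 88.642 kPa
Final effective stress: σ'_f = σ'_0 + Δσ = 34.254 + 88.642 = 122.9 kPa.
Normally consolidated clay, so the full stress increment lies on the virgin compression line:
S_c = C_c·H/(1+e₀)·log₁₀(σ'_f/σ'_0) = 0.31×2.9/(1+1.05)×log₁₀(122.9/34.254)
    = 0.43854 × 0.55484 = 0.2433 m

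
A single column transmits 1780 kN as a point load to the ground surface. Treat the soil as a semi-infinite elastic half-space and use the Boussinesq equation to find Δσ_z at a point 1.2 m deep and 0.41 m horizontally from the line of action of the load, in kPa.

Boussinesq vertical stress below a point load on an elastic half-space:
Δσ_z = 3P/(2πz²) · [1 + (r/z)²]^(−5/2)
r/z = 0.41/1.2 = 0.34167; [1+(r/z)²]^(−5/2) = 0.75879.
Δσ_z = 3×1780/(2π×1.2²) × 0.75879 = 590.2 × 0.75879 = 447.8 kPa

Δσ_z ≈ 448 kPa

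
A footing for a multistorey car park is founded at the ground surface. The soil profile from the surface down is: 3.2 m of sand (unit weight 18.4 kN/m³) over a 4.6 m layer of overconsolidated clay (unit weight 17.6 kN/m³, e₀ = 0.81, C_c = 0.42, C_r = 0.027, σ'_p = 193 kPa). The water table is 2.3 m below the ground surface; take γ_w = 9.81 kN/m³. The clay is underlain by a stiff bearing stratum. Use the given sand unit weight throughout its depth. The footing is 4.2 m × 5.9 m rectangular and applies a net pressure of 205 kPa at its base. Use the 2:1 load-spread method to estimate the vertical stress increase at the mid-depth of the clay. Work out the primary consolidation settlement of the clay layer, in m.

S_c ≈ 0.0154 m

Mid-depth of clay below the ground surface: z = 3.2 + 4.6/2 = 5.5 m.
Total vertical stress at mid-clay: σ_v = 18.4×3.2 + 17.6×2.3 = 99.36 kPa.
Pore pressure: u = 9.81×(5.5 − 2.3) = 31.392 kPa.
Initial effective stress: σ'_0 = σ_v − u = 99.36 − 31.392 = 67.968 kPa.
Stress increase at mid-clay by the 2:1 spreading method:
Δσ = qBL/((B+z)(L+z)) = 205×4.2×5.9/((4.2+5.5)(5.9+5.5)) = 45.939 kPa
Final effective stress: σ'_f = 67.968 + 45.939 = 113.91 kPa.
σ'_f = 113.91 ≤ σ'_p = 193 kPa, so the clay remains overconsolidated and only the recompression index applies:
S_c = C_r·H/(1+e₀)·log₁₀(σ'_f/σ'_0) = 0.027×4.6/1.81×log₁₀(113.91/67.968)
    = 0.068618 × 0.22426 = 0.01539 m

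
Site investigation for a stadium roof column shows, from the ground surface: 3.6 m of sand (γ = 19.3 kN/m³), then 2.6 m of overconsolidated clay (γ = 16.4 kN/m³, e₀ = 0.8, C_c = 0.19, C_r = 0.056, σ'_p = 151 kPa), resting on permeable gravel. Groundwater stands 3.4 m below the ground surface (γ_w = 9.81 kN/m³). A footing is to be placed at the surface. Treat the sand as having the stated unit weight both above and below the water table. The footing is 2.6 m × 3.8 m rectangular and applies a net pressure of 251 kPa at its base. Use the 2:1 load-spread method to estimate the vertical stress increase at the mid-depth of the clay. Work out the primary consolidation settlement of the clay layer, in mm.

Mid-depth of clay below the ground surface: z = 3.6 + 2.6/2 = 4.9 m.
Total vertical stress at mid-clay: σ_v = 19.3×3.6 + 16.4×1.3 = 90.8 kPa.
Pore pressure: u = 9.81×(4.9 − 3.4) = 14.715 kPa.
Initial effective stress: σ'_0 = σ_v − u = 90.8 − 14.715 = 76.085 kPa.
Stress increase at mid-clay by the 2:1 spreading method:
Δσ = qBL/((B+z)(L+z)) = 251×2.6×3.8/((2.6+4.9)(3.8+4.9)) = 38.006 kPa
Final effective stress: σ'_f = 76.085 + 38.006 = 114.09 kPa.
σ'_f = 114.09 ≤ σ'_p = 151 kPa, so the clay remains overconsolidated and only the recompression index applies:
S_c = C_r·H/(1+e₀)·log₁₀(σ'_f/σ'_0) = 0.056×2.6/1.8×log₁₀(114.09/76.085)
    = 0.080886 × 0.17595 = 0.01423 m

S_c ≈ 14.2 mm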